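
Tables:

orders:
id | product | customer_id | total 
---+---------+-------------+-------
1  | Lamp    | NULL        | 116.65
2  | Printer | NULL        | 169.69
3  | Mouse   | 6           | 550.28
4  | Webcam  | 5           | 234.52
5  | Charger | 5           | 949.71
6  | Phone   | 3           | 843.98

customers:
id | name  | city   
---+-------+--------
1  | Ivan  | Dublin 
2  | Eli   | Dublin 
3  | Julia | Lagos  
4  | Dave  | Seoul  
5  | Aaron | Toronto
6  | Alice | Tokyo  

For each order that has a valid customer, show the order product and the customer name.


INNER JOIN keeps only orders rows whose customer_id matches an id in customers. Walk through each order:
  - order 1 (Lamp): customer_id=NULL, no match -> dropped
  - order 2 (Printer): customer_id=NULL, no match -> dropped
  - order 3 (Mouse): customer_id=6 -> matches Alice
  - order 4 (Webcam): customer_id=5 -> matches Aaron
  - order 5 (Charger): customer_id=5 -> matches Aaron
  - order 6 (Phone): customer_id=3 -> matches Julia
So 2 of 6 rows are dropped.

SQL:
SELECT a.product, b.name AS customer
FROM orders a
INNER JOIN customers b ON a.customer_id = b.id

Result:
product | customer
--------+---------
Mouse   | Alice   
Webcam  | Aaron   
Charger | Aaron   
Phone   | Julia   


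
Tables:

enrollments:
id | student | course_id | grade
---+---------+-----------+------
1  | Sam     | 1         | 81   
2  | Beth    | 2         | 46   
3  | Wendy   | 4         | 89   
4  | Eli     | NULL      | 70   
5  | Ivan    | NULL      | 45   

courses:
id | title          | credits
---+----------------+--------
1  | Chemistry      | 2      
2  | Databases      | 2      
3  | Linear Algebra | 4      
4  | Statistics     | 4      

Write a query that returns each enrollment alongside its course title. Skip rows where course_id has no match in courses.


INNER JOIN keeps only enrollments rows whose course_id matches an id in courses. Walk through each enrollment:
  - enrollment 1 (Sam): course_id=1 -> matches Chemistry
  - enrollment 2 (Beth): course_id=2 -> matches Databases
  - enrollment 3 (Wendy): course_id=4 -> matches Statistics
  - enrollment 4 (Eli): course_id=NULL, no match -> dropped
  - enrollment 5 (Ivan): course_id=NULL, no match -> dropped
So 2 of 5 rows are dropped.

SQL:
SELECT a.student, b.title AS course
FROM enrollments a
INNER JOIN courses b ON a.course_id = b.id

Result:
student | course    
--------+-----------
Sam     | Chemistry 
Beth    | Databases 
Wendy   | Statistics


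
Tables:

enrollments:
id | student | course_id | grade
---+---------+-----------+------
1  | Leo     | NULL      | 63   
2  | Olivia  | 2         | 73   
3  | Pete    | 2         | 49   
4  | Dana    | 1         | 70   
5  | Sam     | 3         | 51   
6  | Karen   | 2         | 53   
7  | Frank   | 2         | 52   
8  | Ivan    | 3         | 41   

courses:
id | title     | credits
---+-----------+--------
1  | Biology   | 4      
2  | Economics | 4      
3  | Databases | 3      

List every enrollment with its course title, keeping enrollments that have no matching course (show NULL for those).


LEFT JOIN keeps every row from enrollments (the left table); where course_id has no match in courses, the course columns become NULL. Walk through each enrollment:
  - enrollment 1 (Leo): course_id=NULL, no match -> kept with NULL
  - enrollment 2 (Olivia): course_id=2 -> matches Economics
  - enrollment 3 (Pete): course_id=2 -> matches Economics
  - enrollment 4 (Dana): course_id=1 -> matches Biology
  - enrollment 5 (Sam): course_id=3 -> matches Databases
  - enrollment 6 (Karen): course_id=2 -> matches Economics
  - enrollment 7 (Frank): course_id=2 -> matches Economics
  - enrollment 8 (Ivan): course_id=3 -> matches Databases
All 8 rows appear; 1 has NULL course.

SQL:
SELECT a.student, b.title AS course
FROM enrollments a
LEFT JOIN courses b ON a.course_id = b.id

Result:
student | course   
--------+----------
Leo     | NULL     
Olivia  | Economics
Pete    | Economics
Dana    | Biology  
Sam     | Databases
Karen   | Economics
Frank   | Economics
Ivan    | Databases


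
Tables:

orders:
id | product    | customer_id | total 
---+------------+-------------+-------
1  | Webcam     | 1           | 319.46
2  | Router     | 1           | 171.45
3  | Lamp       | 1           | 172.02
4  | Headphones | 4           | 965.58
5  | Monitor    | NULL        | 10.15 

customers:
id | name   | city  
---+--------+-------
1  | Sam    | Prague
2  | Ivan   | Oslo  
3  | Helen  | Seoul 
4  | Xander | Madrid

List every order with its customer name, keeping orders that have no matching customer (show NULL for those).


LEFT JOIN keeps every row from orders (the left table); where customer_id has no match in customers, the customer columns become NULL. Walk through each order:
  - order 1 (Webcam): customer_id=1 -> matches Sam
  - order 2 (Router): customer_id=1 -> matches Sam
  - order 3 (Lamp): customer_id=1 -> matches Sam
  - order 4 (Headphones): customer_id=4 -> matches Xander
  - order 5 (Monitor): customer_id=NULL, no match -> kept with NULL
All 5 rows appear; 1 has NULL customer.

SQL:
SELECT a.product, b.name AS customer
FROM orders a
LEFT JOIN customers b ON a.customer_id = b.id

Result:
product    | customer
-----------+---------
Webcam     | Sam     
Router     | Sam     
Lamp       | Sam     
Headphones | Xander  
Monitor    | NULL    


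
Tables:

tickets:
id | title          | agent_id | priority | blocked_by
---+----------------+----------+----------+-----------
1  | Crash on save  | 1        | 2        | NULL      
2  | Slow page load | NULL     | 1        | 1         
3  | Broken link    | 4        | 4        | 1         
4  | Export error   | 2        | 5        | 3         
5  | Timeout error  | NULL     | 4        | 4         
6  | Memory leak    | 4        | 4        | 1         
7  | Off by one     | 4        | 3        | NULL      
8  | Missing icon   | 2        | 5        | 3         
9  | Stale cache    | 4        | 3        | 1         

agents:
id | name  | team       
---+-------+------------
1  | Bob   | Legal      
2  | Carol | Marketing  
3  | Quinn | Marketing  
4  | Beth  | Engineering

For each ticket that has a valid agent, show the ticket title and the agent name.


INNER JOIN keeps only tickets rows whose agent_id matches an id in agents. Walk through each ticket:
  - ticket 1 (Crash on save): agent_id=1 -> matches Bob
  - ticket 2 (Slow page load): agent_id=NULL, no match -> dropped
  - ticket 3 (Broken link): agent_id=4 -> matches Beth
  - ticket 4 (Export error): agent_id=2 -> matches Carol
  - ticket 5 (Timeout error): agent_id=NULL, no match -> dropped
  - ticket 6 (Memory leak): agent_id=4 -> matches Beth
  - ticket 7 (Off by one): agent_id=4 -> matches Beth
  - ticket 8 (Missing icon): agent_id=2 -> matches Carol
  - ticket 9 (Stale cache): agent_id=4 -> matches Beth
So 2 of 9 rows are dropped.

SQL:
SELECT a.title, b.name AS agent
FROM tickets a
INNER JOIN agents b ON a.agent_id = b.id

Result:
title         | agent
--------------+------
Crash on save | Bob  
Broken link   | Beth 
Export error  | Carol
Memory leak   | Beth 
Off by one    | Beth 
Missing icon  | Carol
Stale cache   | Beth 


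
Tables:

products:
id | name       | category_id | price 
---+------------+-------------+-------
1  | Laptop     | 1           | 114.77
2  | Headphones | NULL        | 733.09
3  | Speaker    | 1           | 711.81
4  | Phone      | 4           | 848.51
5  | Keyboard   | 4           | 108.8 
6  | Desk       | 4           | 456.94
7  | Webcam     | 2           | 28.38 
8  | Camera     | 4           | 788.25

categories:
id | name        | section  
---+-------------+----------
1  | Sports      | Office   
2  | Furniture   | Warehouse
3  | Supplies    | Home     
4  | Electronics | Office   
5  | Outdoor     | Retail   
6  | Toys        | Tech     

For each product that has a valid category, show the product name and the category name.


INNER JOIN keeps only products rows whose category_id matches an id in categories. Walk through each product:
  - product 1 (Laptop): category_id=1 -> matches Sports
  - product 2 (Headphones): category_id=NULL, no match -> dropped
  - product 3 (Speaker): category_id=1 -> matches Sports
  - product 4 (Phone): category_id=4 -> matches Electronics
  - product 5 (Keyboard): category_id=4 -> matches Electronics
  - product 6 (Desk): category_id=4 -> matches Electronics
  - product 7 (Webcam): category_id=2 -> matches Furniture
  - product 8 (Camera): category_id=4 -> matches Electronics
So 1 of 8 rows is dropped.

SQL:
SELECT a.name, b.name AS category
FROM products a
INNER JOIN categories b ON a.category_id = b.id

Result:
name     | category   
---------+------------
Laptop   | Sports     
Speaker  | Sports     
Phone    | Electronics
Keyboard | Electronics
Desk     | Electronics
Webcam   | Furniture  
Camera   | Electronics


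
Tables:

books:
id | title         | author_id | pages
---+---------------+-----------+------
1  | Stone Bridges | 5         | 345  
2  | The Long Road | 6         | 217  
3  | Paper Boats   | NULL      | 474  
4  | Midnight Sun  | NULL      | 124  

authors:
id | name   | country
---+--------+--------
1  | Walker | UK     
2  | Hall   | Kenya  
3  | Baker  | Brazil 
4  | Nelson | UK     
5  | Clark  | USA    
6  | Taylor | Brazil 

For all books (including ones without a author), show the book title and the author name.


LEFT JOIN keeps every row from books (the left table); where author_id has no match in authors, the author columns become NULL. Walk through each book:
  - book 1 (Stone Bridges): author_id=5 -> matches Clark
  - book 2 (The Long Road): author_id=6 -> matches Taylor
  - book 3 (Paper Boats): author_id=NULL, no match -> kept with NULL
  - book 4 (Midnight Sun): author_id=NULL, no match -> kept with NULL
All 4 rows appear; 2 have NULL author.

SQL:
SELECT a.title, b.name AS author
FROM books a
LEFT JOIN authors b ON a.author_id = b.id

Result:
title         | author
--------------+-------
Stone Bridges | Clark 
The Long Road | Taylor
Paper Boats   | NULL  
Midnight Sun  | NULL  


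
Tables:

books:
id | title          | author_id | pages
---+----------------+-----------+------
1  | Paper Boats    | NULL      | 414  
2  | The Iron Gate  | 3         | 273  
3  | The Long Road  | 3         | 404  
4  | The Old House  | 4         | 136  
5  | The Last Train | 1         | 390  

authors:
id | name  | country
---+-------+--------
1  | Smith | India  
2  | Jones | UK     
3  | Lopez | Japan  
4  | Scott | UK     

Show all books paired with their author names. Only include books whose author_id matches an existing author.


INNER JOIN keeps only books rows whose author_id matches an id in authors. Walk through each book:
  - book 1 (Paper Boats): author_id=NULL, no match -> dropped
  - book 2 (The Iron Gate): author_id=3 -> matches Lopez
  - book 3 (The Long Road): author_id=3 -> matches Lopez
  - book 4 (The Old House): author_id=4 -> matches Scott
  - book 5 (The Last Train): author_id=1 -> matches Smith
So 1 of 5 rows is dropped.

SQL:
SELECT a.title, b.name AS author
FROM books a
INNER JOIN authors b ON a.author_id = b.id

Result:
title          | author
---------------+-------
The Iron Gate  | Lopez 
The Long Road  | Lopez 
The Old House  | Scott 
The Last Train | Smith 


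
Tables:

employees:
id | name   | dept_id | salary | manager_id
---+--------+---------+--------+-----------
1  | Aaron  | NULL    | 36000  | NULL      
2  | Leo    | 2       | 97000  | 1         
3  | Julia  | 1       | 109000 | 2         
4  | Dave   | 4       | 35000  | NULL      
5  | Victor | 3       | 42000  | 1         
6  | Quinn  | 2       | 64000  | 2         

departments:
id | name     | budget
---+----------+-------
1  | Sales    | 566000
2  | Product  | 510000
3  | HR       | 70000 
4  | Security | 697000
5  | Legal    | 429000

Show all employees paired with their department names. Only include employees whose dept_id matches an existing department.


INNER JOIN keeps only employees rows whose dept_id matches an id in departments. Walk through each employee:
  - employee 1 (Aaron): dept_id=NULL, no match -> dropped
  - employee 2 (Leo): dept_id=2 -> matches Product
  - employee 3 (Julia): dept_id=1 -> matches Sales
  - employee 4 (Dave): dept_id=4 -> matches Security
  - employee 5 (Victor): dept_id=3 -> matches HR
  - employee 6 (Quinn): dept_id=2 -> matches Product
So 1 of 6 rows is dropped.

SQL:
SELECT a.name, b.name AS department
FROM employees a
INNER JOIN departments b ON a.dept_id = b.id

Result:
name   | department
-------+-----------
Leo    | Product   
Julia  | Sales     
Dave   | Security  
Victor | HR        
Quinn  | Product   


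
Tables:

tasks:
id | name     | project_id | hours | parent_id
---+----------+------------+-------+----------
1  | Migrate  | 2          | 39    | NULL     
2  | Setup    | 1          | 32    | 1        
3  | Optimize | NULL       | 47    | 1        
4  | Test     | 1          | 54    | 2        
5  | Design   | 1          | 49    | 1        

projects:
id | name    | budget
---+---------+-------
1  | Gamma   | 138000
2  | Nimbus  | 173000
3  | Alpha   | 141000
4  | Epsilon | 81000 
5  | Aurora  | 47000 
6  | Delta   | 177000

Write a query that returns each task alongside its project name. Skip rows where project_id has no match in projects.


INNER JOIN keeps only tasks rows whose project_id matches an id in projects. Walk through each task:
  - task 1 (Migrate): project_id=2 -> matches Nimbus
  - task 2 (Setup): project_id=1 -> matches Gamma
  - task 3 (Optimize): project_id=NULL, no match -> dropped
  - task 4 (Test): project_id=1 -> matches Gamma
  - task 5 (Design): project_id=1 -> matches Gamma
So 1 of 5 rows is dropped.

SQL:
SELECT a.name, b.name AS project
FROM tasks a
INNER JOIN projects b ON a.project_id = b.id

Result:
name    | project
--------+--------
Migrate | Nimbus 
Setup   | Gamma  
Test    | Gamma  
Design  | Gamma  


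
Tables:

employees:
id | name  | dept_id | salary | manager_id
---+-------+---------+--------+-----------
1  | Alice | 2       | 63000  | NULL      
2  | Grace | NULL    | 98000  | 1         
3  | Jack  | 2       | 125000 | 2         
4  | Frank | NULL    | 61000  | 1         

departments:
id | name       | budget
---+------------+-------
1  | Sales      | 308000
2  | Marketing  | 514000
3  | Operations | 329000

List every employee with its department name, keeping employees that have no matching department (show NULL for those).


LEFT JOIN keeps every row from employees (the left table); where dept_id has no match in departments, the department columns become NULL. Walk through each employee:
  - employee 1 (Alice): dept_id=2 -> matches Marketing
  - employee 2 (Grace): dept_id=NULL, no match -> kept with NULL
  - employee 3 (Jack): dept_id=2 -> matches Marketing
  - employee 4 (Frank): dept_id=NULL, no match -> kept with NULL
All 4 rows appear; 2 have NULL department.

SQL:
SELECT a.name, b.name AS department
FROM employees a
LEFT JOIN departments b ON a.dept_id = b.id

Result:
name  | department
------+-----------
Alice | Marketing 
Grace | NULL      
Jack  | Marketing 
Frank | NULL      


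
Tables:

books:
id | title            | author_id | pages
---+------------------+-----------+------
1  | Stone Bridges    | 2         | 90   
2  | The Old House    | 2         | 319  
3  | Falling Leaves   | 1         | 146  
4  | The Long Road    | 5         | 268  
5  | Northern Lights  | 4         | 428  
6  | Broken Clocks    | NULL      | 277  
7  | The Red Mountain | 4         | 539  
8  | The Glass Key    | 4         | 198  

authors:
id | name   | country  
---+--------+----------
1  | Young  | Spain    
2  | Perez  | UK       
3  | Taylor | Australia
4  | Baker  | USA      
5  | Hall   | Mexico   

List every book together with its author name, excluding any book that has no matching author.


INNER JOIN keeps only books rows whose author_id matches an id in authors. Walk through each book:
  - book 1 (Stone Bridges): author_id=2 -> matches Perez
  - book 2 (The Old House): author_id=2 -> matches Perez
  - book 3 (Falling Leaves): author_id=1 -> matches Young
  - book 4 (The Long Road): author_id=5 -> matches Hall
  - book 5 (Northern Lights): author_id=4 -> matches Baker
  - book 6 (Broken Clocks): author_id=NULL, no match -> dropped
  - book 7 (The Red Mountain): author_id=4 -> matches Baker
  - book 8 (The Glass Key): author_id=4 -> matches Baker
So 1 of 8 rows is dropped.

SQL:
SELECT a.title, b.name AS author
FROM books a
INNER JOIN authors b ON a.author_id = b.id

Result:
title            | author
-----------------+-------
Stone Bridges    | Perez 
The Old House    | Perez 
Falling Leaves   | Young 
The Long Road    | Hall  
Northern Lights  | Baker 
The Red Mountain | Baker 
The Glass Key    | Baker 


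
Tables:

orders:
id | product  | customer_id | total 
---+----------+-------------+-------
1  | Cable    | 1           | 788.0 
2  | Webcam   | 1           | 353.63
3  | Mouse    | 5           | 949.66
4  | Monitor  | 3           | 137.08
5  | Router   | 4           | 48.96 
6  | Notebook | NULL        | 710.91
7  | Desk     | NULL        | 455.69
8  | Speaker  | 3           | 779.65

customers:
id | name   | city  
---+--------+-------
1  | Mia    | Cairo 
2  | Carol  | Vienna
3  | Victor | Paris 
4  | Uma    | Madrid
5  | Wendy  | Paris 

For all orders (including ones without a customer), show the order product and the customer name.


LEFT JOIN keeps every row from orders (the left table); where customer_id has no match in customers, the customer columns become NULL. Walk through each order:
  - order 1 (Cable): customer_id=1 -> matches Mia
  - order 2 (Webcam): customer_id=1 -> matches Mia
  - order 3 (Mouse): customer_id=5 -> matches Wendy
  - order 4 (Monitor): customer_id=3 -> matches Victor
  - order 5 (Router): customer_id=4 -> matches Uma
  - order 6 (Notebook): customer_id=NULL, no match -> kept with NULL
  - order 7 (Desk): customer_id=NULL, no match -> kept with NULL
  - order 8 (Speaker): customer_id=3 -> matches Victor
All 8 rows appear; 2 have NULL customer.

SQL:
SELECT a.product, b.name AS customer
FROM orders a
LEFT JOIN customers b ON a.customer_id = b.id

Result:
product  | customer
---------+---------
Cable    | Mia     
Webcam   | Mia     
Mouse    | Wendy   
Monitor  | Victor  
Router   | Uma     
Notebook | NULL    
Desk     | NULL    
Speaker  | Victor  


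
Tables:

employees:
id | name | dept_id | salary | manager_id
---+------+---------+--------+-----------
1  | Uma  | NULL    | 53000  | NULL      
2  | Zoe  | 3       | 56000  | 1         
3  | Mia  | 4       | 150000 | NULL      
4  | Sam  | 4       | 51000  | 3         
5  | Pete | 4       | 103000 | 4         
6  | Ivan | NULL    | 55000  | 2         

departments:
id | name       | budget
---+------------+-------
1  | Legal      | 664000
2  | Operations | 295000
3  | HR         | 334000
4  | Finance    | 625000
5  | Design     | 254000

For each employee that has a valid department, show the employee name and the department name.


INNER JOIN keeps only employees rows whose dept_id matches an id in departments. Walk through each employee:
  - employee 1 (Uma): dept_id=NULL, no match -> dropped
  - employee 2 (Zoe): dept_id=3 -> matches HR
  - employee 3 (Mia): dept_id=4 -> matches Finance
  - employee 4 (Sam): dept_id=4 -> matches Finance
  - employee 5 (Pete): dept_id=4 -> matches Finance
  - employee 6 (Ivan): dept_id=NULL, no match -> dropped
So 2 of 6 rows are dropped.

SQL:
SELECT a.name, b.name AS department
FROM employees a
INNER JOIN departments b ON a.dept_id = b.id

Result:
name | department
-----+-----------
Zoe  | HR        
Mia  | Finance   
Sam  | Finance   
Pete | Finance   


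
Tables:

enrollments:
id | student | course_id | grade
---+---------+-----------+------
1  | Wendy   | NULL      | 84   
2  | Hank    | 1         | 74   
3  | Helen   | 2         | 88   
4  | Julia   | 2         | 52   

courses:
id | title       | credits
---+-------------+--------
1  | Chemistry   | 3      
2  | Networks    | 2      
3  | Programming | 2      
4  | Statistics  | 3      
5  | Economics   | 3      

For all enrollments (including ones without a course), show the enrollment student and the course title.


LEFT JOIN keeps every row from enrollments (the left table); where course_id has no match in courses, the course columns become NULL. Walk through each enrollment:
  - enrollment 1 (Wendy): course_id=NULL, no match -> kept with NULL
  - enrollment 2 (Hank): course_id=1 -> matches Chemistry
  - enrollment 3 (Helen): course_id=2 -> matches Networks
  - enrollment 4 (Julia): course_id=2 -> matches Networks
All 4 rows appear; 1 has NULL course.

SQL:
SELECT a.student, b.title AS course
FROM enrollments a
LEFT JOIN courses b ON a.course_id = b.id

Result:
student | course   
--------+----------
Wendy   | NULL     
Hank    | Chemistry
Helen   | Networks 
Julia   | Networks 


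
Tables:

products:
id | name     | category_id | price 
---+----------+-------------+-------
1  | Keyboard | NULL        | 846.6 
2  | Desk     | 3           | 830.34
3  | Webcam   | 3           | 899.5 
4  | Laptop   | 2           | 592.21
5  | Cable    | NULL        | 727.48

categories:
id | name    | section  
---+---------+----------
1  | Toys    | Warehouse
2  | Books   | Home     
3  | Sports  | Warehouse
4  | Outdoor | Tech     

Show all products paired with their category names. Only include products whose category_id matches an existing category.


INNER JOIN keeps only products rows whose category_id matches an id in categories. Walk through each product:
  - product 1 (Keyboard): category_id=NULL, no match -> dropped
  - product 2 (Desk): category_id=3 -> matches Sports
  - product 3 (Webcam): category_id=3 -> matches Sports
  - product 4 (Laptop): category_id=2 -> matches Books
  - product 5 (Cable): category_id=NULL, no match -> dropped
So 2 of 5 rows are dropped.

SQL:
SELECT a.name, b.name AS category
FROM products a
INNER JOIN categories b ON a.category_id = b.id

Result:
name   | category
-------+---------
Desk   | Sports  
Webcam | Sports  
Laptop | Books   


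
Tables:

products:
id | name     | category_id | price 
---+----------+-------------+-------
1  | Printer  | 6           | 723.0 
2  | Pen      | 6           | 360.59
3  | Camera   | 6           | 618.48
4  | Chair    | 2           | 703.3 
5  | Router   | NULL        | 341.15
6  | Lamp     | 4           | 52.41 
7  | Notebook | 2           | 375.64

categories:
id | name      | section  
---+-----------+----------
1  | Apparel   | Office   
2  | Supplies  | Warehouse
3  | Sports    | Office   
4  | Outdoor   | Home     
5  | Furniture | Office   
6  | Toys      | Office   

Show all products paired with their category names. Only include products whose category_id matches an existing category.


INNER JOIN keeps only products rows whose category_id matches an id in categories. Walk through each product:
  - product 1 (Printer): category_id=6 -> matches Toys
  - product 2 (Pen): category_id=6 -> matches Toys
  - product 3 (Camera): category_id=6 -> matches Toys
  - product 4 (Chair): category_id=2 -> matches Supplies
  - product 5 (Router): category_id=NULL, no match -> dropped
  - product 6 (Lamp): category_id=4 -> matches Outdoor
  - product 7 (Notebook): category_id=2 -> matches Supplies
So 1 of 7 rows is dropped.

SQL:
SELECT a.name, b.name AS category
FROM products a
INNER JOIN categories b ON a.category_id = b.id

Result:
name     | category
---------+---------
Printer  | Toys    
Pen      | Toys    
Camera   | Toys    
Chair    | Supplies
Lamp     | Outdoor 
Notebook | Supplies


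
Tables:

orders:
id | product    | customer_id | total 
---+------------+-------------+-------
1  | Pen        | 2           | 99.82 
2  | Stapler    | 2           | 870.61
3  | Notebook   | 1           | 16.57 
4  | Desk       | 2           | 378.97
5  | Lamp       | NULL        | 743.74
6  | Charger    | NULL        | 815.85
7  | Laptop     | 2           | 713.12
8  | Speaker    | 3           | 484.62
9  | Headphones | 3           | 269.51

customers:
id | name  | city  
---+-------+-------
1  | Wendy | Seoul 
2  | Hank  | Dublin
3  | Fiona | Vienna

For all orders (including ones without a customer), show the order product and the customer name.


LEFT JOIN keeps every row from orders (the left table); where customer_id has no match in customers, the customer columns become NULL. Walk through each order:
  - order 1 (Pen): customer_id=2 -> matches Hank
  - order 2 (Stapler): customer_id=2 -> matches Hank
  - order 3 (Notebook): customer_id=1 -> matches Wendy
  - order 4 (Desk): customer_id=2 -> matches Hank
  - order 5 (Lamp): customer_id=NULL, no match -> kept with NULL
  - order 6 (Charger): customer_id=NULL, no match -> kept with NULL
  - order 7 (Laptop): customer_id=2 -> matches Hank
  - order 8 (Speaker): customer_id=3 -> matches Fiona
  - order 9 (Headphones): customer_id=3 -> matches Fiona
All 9 rows appear; 2 have NULL customer.

SQL:
SELECT a.product, b.name AS customer
FROM orders a
LEFT JOIN customers b ON a.customer_id = b.id

Result:
product    | customer
-----------+---------
Pen        | Hank    
Stapler    | Hank    
Notebook   | Wendy   
Desk       | Hank    
Lamp       | NULL    
Charger    | NULL    
Laptop     | Hank    
Speaker    | Fiona   
Headphones | Fiona   


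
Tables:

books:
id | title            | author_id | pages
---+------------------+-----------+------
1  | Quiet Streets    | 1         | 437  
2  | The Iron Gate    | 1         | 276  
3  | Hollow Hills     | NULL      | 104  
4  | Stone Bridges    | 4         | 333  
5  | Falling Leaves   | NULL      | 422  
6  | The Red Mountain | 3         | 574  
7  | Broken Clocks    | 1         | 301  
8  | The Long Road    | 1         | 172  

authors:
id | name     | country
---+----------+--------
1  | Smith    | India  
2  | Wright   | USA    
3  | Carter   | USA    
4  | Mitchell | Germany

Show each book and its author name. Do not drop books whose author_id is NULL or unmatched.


LEFT JOIN keeps every row from books (the left table); where author_id has no match in authors, the author columns become NULL. Walk through each book:
  - book 1 (Quiet Streets): author_id=1 -> matches Smith
  - book 2 (The Iron Gate): author_id=1 -> matches Smith
  - book 3 (Hollow Hills): author_id=NULL, no match -> kept with NULL
  - book 4 (Stone Bridges): author_id=4 -> matches Mitchell
  - book 5 (Falling Leaves): author_id=NULL, no match -> kept with NULL
  - book 6 (The Red Mountain): author_id=3 -> matches Carter
  - book 7 (Broken Clocks): author_id=1 -> matches Smith
  - book 8 (The Long Road): author_id=1 -> matches Smith
All 8 rows appear; 2 have NULL author.

SQL:
SELECT a.title, b.name AS author
FROM books a
LEFT JOIN authors b ON a.author_id = b.id

Result:
title            | author  
-----------------+---------
Quiet Streets    | Smith   
The Iron Gate    | Smith   
Hollow Hills     | NULL    
Stone Bridges    | Mitchell
Falling Leaves   | NULL    
The Red Mountain | Carter  
Broken Clocks    | Smith   
The Long Road    | Smith   


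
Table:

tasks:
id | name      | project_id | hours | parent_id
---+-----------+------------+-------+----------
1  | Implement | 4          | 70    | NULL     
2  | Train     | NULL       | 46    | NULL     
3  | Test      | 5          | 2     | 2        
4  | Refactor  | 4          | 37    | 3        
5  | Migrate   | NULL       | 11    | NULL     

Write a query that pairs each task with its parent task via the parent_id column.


This is a self-join: tasks is joined to a second copy of itself, matching each row's parent_id to another row's id. Use LEFT JOIN so rows with parent_id=NULL are kept.
  - task 1 (Implement): parent_id=NULL -> NULL
  - task 2 (Train): parent_id=NULL -> NULL
  - task 3 (Test): parent_id=2 -> Train
  - task 4 (Refactor): parent_id=3 -> Test
  - task 5 (Migrate): parent_id=NULL -> NULL

SQL:
SELECT a.name AS item, b.name AS parent
FROM tasks a
LEFT JOIN tasks b ON a.parent_id = b.id

Result:
item      | parent
----------+-------
Implement | NULL  
Train     | NULL  
Test      | Train 
Refactor  | Test  
Migrate   | NULL  


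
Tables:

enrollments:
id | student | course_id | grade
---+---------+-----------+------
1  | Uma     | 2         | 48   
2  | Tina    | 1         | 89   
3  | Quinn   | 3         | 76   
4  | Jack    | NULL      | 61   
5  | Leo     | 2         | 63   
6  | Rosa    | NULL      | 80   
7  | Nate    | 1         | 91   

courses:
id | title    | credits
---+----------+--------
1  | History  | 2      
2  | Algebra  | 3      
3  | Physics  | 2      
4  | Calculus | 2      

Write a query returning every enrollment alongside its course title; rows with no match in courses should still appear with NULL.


LEFT JOIN keeps every row from enrollments (the left table); where course_id has no match in courses, the course columns become NULL. Walk through each enrollment:
  - enrollment 1 (Uma): course_id=2 -> matches Algebra
  - enrollment 2 (Tina): course_id=1 -> matches History
  - enrollment 3 (Quinn): course_id=3 -> matches Physics
  - enrollment 4 (Jack): course_id=NULL, no match -> kept with NULL
  - enrollment 5 (Leo): course_id=2 -> matches Algebra
  - enrollment 6 (Rosa): course_id=NULL, no match -> kept with NULL
  - enrollment 7 (Nate): course_id=1 -> matches History
All 7 rows appear; 2 have NULL course.

SQL:
SELECT a.student, b.title AS course
FROM enrollments a
LEFT JOIN courses b ON a.course_id = b.id

Result:
student | course 
--------+--------
Uma     | Algebra
Tina    | History
Quinn   | Physics
Jack    | NULL   
Leo     | Algebra
Rosa    | NULL   
Nate    | History


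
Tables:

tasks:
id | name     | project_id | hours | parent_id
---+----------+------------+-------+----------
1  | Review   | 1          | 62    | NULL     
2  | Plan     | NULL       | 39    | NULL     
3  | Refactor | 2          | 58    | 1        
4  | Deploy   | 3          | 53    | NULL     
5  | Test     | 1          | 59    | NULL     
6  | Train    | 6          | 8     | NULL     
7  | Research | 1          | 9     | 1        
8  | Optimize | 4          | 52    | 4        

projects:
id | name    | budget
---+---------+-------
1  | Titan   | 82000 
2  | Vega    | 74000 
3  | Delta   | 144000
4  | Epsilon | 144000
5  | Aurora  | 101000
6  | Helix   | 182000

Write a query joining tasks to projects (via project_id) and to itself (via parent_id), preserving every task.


Two LEFT JOINs from the same base table tasks: one to projects via project_id, one to tasks itself via parent_id. Both are LEFT so every task is preserved.
Match against projects:
  - task 1 (Review): project_id=1 -> matches Titan
  - task 2 (Plan): project_id=NULL, no match -> kept with NULL
  - task 3 (Refactor): project_id=2 -> matches Vega
  - task 4 (Deploy): project_id=3 -> matches Delta
  - task 5 (Test): project_id=1 -> matches Titan
  - task 6 (Train): project_id=6 -> matches Helix
  - task 7 (Research): project_id=1 -> matches Titan
  - task 8 (Optimize): project_id=4 -> matches Epsilon
Match against tasks (self):
  - task 1 (Review): parent_id=NULL -> NULL
  - task 2 (Plan): parent_id=NULL -> NULL
  - task 3 (Refactor): parent_id=1 -> Review
  - task 4 (Deploy): parent_id=NULL -> NULL
  - task 5 (Test): parent_id=NULL -> NULL
  - task 6 (Train): parent_id=NULL -> NULL
  - task 7 (Research): parent_id=1 -> Review
  - task 8 (Optimize): parent_id=4 -> Deploy

SQL:
SELECT a.name, b.name AS project, c.name AS parent
FROM tasks a
LEFT JOIN projects b ON a.project_id = b.id
LEFT JOIN tasks c ON a.parent_id = c.id

Result:
name     | project | parent
---------+---------+-------
Review   | Titan   | NULL  
Plan     | NULL    | NULL  
Refactor | Vega    | Review
Deploy   | Delta   | NULL  
Test     | Titan   | NULL  
Train    | Helix   | NULL  
Research | Titan   | Review
Optimize | Epsilon | Deploy


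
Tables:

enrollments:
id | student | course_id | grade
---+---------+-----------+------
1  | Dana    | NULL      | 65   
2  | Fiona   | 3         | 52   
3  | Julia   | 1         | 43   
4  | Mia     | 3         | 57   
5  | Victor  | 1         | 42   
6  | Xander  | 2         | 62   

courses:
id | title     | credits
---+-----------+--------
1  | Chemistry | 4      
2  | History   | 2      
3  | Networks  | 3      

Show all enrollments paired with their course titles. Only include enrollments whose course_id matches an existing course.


INNER JOIN keeps only enrollments rows whose course_id matches an id in courses. Walk through each enrollment:
  - enrollment 1 (Dana): course_id=NULL, no match -> dropped
  - enrollment 2 (Fiona): course_id=3 -> matches Networks
  - enrollment 3 (Julia): course_id=1 -> matches Chemistry
  - enrollment 4 (Mia): course_id=3 -> matches Networks
  - enrollment 5 (Victor): course_id=1 -> matches Chemistry
  - enrollment 6 (Xander): course_id=2 -> matches History
So 1 of 6 rows is dropped.

SQL:
SELECT a.student, b.title AS course
FROM enrollments a
INNER JOIN courses b ON a.course_id = b.id

Result:
student | course   
--------+----------
Fiona   | Networks 
Julia   | Chemistry
Mia     | Networks 
Victor  | Chemistry
Xander  | History  


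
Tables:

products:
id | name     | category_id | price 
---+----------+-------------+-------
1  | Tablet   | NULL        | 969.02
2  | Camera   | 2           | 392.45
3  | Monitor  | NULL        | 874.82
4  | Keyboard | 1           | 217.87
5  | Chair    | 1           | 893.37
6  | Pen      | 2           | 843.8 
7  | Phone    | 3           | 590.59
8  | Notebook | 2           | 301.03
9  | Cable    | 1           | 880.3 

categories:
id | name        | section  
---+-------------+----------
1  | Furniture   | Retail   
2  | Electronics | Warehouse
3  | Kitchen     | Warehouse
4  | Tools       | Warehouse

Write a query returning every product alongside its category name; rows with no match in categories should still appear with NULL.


LEFT JOIN keeps every row from products (the left table); where category_id has no match in categories, the category columns become NULL. Walk through each product:
  - product 1 (Tablet): category_id=NULL, no match -> kept with NULL
  - product 2 (Camera): category_id=2 -> matches Electronics
  - product 3 (Monitor): category_id=NULL, no match -> kept with NULL
  - product 4 (Keyboard): category_id=1 -> matches Furniture
  - product 5 (Chair): category_id=1 -> matches Furniture
  - product 6 (Pen): category_id=2 -> matches Electronics
  - product 7 (Phone): category_id=3 -> matches Kitchen
  - product 8 (Notebook): category_id=2 -> matches Electronics
  - product 9 (Cable): category_id=1 -> matches Furniture
All 9 rows appear; 2 have NULL category.

SQL:
SELECT a.name, b.name AS category
FROM products a
LEFT JOIN categories b ON a.category_id = b.id

Result:
name     | category   
---------+------------
Tablet   | NULL       
Camera   | Electronics
Monitor  | NULL       
Keyboard | Furniture  
Chair    | Furniture  
Pen      | Electronics
Phone    | Kitchen    
Notebook | Electronics
Cable    | Furniture  


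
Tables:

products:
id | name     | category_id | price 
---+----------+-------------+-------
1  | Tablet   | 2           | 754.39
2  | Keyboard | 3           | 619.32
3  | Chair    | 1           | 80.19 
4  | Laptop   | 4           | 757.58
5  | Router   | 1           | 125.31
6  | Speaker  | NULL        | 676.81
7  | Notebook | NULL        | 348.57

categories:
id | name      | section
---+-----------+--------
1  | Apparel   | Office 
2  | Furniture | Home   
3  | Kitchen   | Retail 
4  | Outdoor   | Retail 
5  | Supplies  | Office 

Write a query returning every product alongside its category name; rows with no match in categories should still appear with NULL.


LEFT JOIN keeps every row from products (the left table); where category_id has no match in categories, the category columns become NULL. Walk through each product:
  - product 1 (Tablet): category_id=2 -> matches Furniture
  - product 2 (Keyboard): category_id=3 -> matches Kitchen
  - product 3 (Chair): category_id=1 -> matches Apparel
  - product 4 (Laptop): category_id=4 -> matches Outdoor
  - product 5 (Router): category_id=1 -> matches Apparel
  - product 6 (Speaker): category_id=NULL, no match -> kept with NULL
  - product 7 (Notebook): category_id=NULL, no match -> kept with NULL
All 7 rows appear; 2 have NULL category.

SQL:
SELECT a.name, b.name AS category
FROM products a
LEFT JOIN categories b ON a.category_id = b.id

Result:
name     | category 
---------+----------
Tablet   | Furniture
Keyboard | Kitchen  
Chair    | Apparel  
Laptop   | Outdoor  
Router   | Apparel  
Speaker  | NULL     
Notebook | NULL     


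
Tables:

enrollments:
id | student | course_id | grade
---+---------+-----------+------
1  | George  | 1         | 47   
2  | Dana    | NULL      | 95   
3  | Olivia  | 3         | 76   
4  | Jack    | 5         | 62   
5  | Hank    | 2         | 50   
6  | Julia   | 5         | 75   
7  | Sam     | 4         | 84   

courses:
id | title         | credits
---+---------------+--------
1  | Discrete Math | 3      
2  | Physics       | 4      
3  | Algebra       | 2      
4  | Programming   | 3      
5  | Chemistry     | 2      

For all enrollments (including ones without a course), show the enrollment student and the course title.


LEFT JOIN keeps every row from enrollments (the left table); where course_id has no match in courses, the course columns become NULL. Walk through each enrollment:
  - enrollment 1 (George): course_id=1 -> matches Discrete Math
  - enrollment 2 (Dana): course_id=NULL, no match -> kept with NULL
  - enrollment 3 (Olivia): course_id=3 -> matches Algebra
  - enrollment 4 (Jack): course_id=5 -> matches Chemistry
  - enrollment 5 (Hank): course_id=2 -> matches Physics
  - enrollment 6 (Julia): course_id=5 -> matches Chemistry
  - enrollment 7 (Sam): course_id=4 -> matches Programming
All 7 rows appear; 1 has NULL course.

SQL:
SELECT a.student, b.title AS course
FROM enrollments a
LEFT JOIN courses b ON a.course_id = b.id

Result:
student | course       
--------+--------------
George  | Discrete Math
Dana    | NULL         
Olivia  | Algebra      
Jack    | Chemistry    
Hank    | Physics      
Julia   | Chemistry    
Sam     | Programming  


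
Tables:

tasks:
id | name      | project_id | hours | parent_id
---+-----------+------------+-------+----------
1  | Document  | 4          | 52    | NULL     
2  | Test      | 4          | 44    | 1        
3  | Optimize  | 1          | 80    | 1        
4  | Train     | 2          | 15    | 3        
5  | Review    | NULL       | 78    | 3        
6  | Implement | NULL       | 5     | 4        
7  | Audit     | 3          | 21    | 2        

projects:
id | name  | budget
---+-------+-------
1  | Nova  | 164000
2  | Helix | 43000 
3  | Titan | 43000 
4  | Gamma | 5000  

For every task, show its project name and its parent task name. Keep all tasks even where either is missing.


Two LEFT JOINs from the same base table tasks: one to projects via project_id, one to tasks itself via parent_id. Both are LEFT so every task is preserved.
Match against projects:
  - task 1 (Document): project_id=4 -> matches Gamma
  - task 2 (Test): project_id=4 -> matches Gamma
  - task 3 (Optimize): project_id=1 -> matches Nova
  - task 4 (Train): project_id=2 -> matches Helix
  - task 5 (Review): project_id=NULL, no match -> kept with NULL
  - task 6 (Implement): project_id=NULL, no match -> kept with NULL
  - task 7 (Audit): project_id=3 -> matches Titan
Match against tasks (self):
  - task 1 (Document): parent_id=NULL -> NULL
  - task 2 (Test): parent_id=1 -> Document
  - task 3 (Optimize): parent_id=1 -> Document
  - task 4 (Train): parent_id=3 -> Optimize
  - task 5 (Review): parent_id=3 -> Optimize
  - task 6 (Implement): parent_id=4 -> Train
  - task 7 (Audit): parent_id=2 -> Test

SQL:
SELECT a.name, b.name AS project, c.name AS parent
FROM tasks a
LEFT JOIN projects b ON a.project_id = b.id
LEFT JOIN tasks c ON a.parent_id = c.id

Result:
name      | project | parent  
----------+---------+---------
Document  | Gamma   | NULL    
Test      | Gamma   | Document
Optimize  | Nova    | Document
Train     | Helix   | Optimize
Review    | NULL    | Optimize
Implement | NULL    | Train   
Audit     | Titan   | Test    


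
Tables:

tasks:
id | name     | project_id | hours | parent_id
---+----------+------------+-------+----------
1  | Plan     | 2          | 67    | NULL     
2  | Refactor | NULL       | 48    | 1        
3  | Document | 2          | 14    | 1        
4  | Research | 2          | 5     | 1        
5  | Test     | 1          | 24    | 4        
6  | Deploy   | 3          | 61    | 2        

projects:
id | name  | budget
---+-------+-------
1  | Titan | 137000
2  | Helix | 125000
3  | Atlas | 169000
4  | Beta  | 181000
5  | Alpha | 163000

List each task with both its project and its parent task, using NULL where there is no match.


Two LEFT JOINs from the same base table tasks: one to projects via project_id, one to tasks itself via parent_id. Both are LEFT so every task is preserved.
Match against projects:
  - task 1 (Plan): project_id=2 -> matches Helix
  - task 2 (Refactor): project_id=NULL, no match -> kept with NULL
  - task 3 (Document): project_id=2 -> matches Helix
  - task 4 (Research): project_id=2 -> matches Helix
  - task 5 (Test): project_id=1 -> matches Titan
  - task 6 (Deploy): project_id=3 -> matches Atlas
Match against tasks (self):
  - task 1 (Plan): parent_id=NULL -> NULL
  - task 2 (Refactor): parent_id=1 -> Plan
  - task 3 (Document): parent_id=1 -> Plan
  - task 4 (Research): parent_id=1 -> Plan
  - task 5 (Test): parent_id=4 -> Research
  - task 6 (Deploy): parent_id=2 -> Refactor

SQL:
SELECT a.name, b.name AS project, c.name AS parent
FROM tasks a
LEFT JOIN projects b ON a.project_id = b.id
LEFT JOIN tasks c ON a.parent_id = c.id

Result:
name     | project | parent  
---------+---------+---------
Plan     | Helix   | NULL    
Refactor | NULL    | Plan    
Document | Helix   | Plan    
Research | Helix   | Plan    
Test     | Titan   | Research
Deploy   | Atlas   | Refactor
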